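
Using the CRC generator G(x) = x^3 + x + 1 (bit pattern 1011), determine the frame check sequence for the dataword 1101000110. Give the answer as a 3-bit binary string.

Append 3 zeros: 1101000110000. Divide by 1011 (XOR where the leading bit is 1):
  pos 0: 1101 XOR 1011 = 0110
  pos 1: 1100 XOR 1011 = 0111
  pos 2: 1110 XOR 1011 = 0101
  pos 3: 1010 XOR 1011 = 0001
  pos 6: 1110 XOR 1011 = 0101
  pos 7: 1010 XOR 1011 = 0001
Remainder (last 3 bits) = 100. This is the CRC / FCS.

100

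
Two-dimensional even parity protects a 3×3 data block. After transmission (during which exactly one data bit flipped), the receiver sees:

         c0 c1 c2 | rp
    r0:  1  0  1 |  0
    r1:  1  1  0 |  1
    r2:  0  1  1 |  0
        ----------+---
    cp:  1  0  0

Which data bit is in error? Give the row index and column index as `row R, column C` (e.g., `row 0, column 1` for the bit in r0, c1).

row 1, column 0

Recompute each row's even parity and compare to rp:
  r0: data parity 0, sent rp 0 → ok
  r1: data parity 0, sent rp 1 → mismatch
  r2: data parity 0, sent rp 0 → ok
Recompute each column's even parity and compare to cp:
  c0: data parity 0, sent cp 1 → mismatch
  c1: data parity 0, sent cp 0 → ok
  c2: data parity 0, sent cp 0 → ok
Exactly one row (r1) and one column (c0) fail → the flipped bit is at their intersection.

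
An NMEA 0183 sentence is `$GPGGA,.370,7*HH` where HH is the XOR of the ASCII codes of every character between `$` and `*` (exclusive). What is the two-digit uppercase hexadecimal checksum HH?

7B

XOR the ASCII codes of the payload characters:
  'G' = 0x47 → acc = 0x47
  'P' = 0x50 → acc = 0x17
  'G' = 0x47 → acc = 0x50
  'G' = 0x47 → acc = 0x17
  'A' = 0x41 → acc = 0x56
  ',' = 0x2C → acc = 0x7A
  '.' = 0x2E → acc = 0x54
  '3' = 0x33 → acc = 0x67
  '7' = 0x37 → acc = 0x50
  '0' = 0x30 → acc = 0x60
  ',' = 0x2C → acc = 0x4C
  '7' = 0x37 → acc = 0x7B
Checksum = 0x7B.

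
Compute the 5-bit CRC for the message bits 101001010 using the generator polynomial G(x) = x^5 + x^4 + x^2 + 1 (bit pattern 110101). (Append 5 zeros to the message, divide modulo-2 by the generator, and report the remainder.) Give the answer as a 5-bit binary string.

Append 5 zeros: 10100101000000. Divide by 110101 (XOR where the leading bit is 1):
  pos 0: 101001 XOR 110101 = 011100
  pos 1: 111000 XOR 110101 = 001101
  pos 3: 110110 XOR 110101 = 000011
  pos 7: 110000 XOR 110101 = 000101
Remainder (last 5 bits) = 01010. This is the CRC / FCS.

01010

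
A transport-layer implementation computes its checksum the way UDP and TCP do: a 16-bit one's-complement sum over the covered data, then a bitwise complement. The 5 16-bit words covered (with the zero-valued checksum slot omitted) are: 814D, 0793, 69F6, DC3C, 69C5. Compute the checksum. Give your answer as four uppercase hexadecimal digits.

One's-complement addition (fold any carry out of bit 15 back into bit 0):
  0x814D + 0x0793 = 0x088E0
  0x88E0 + 0x69F6 = 0x0F2D6
  0xF2D6 + 0xDC3C = 0x1CF12 → wrap carry → 0xCF13
  0xCF13 + 0x69C5 = 0x138D8 → wrap carry → 0x38D9
One's-complement sum = 0x38D9.
Checksum = ~0x38D9 & 0xFFFF = 0xC726.

C726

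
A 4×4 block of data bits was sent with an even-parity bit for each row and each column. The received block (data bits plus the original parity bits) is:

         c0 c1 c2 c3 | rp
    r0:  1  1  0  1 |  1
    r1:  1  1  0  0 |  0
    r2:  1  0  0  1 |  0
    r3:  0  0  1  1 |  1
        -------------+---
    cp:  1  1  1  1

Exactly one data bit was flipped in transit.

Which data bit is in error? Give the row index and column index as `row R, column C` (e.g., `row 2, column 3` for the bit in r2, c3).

Recompute each row's even parity and compare to rp:
  r0: data parity 1, sent rp 1 → ok
  r1: data parity 0, sent rp 0 → ok
  r2: data parity 0, sent rp 0 → ok
  r3: data parity 0, sent rp 1 → mismatch
Recompute each column's even parity and compare to cp:
  c0: data parity 1, sent cp 1 → ok
  c1: data parity 0, sent cp 1 → mismatch
  c2: data parity 1, sent cp 1 → ok
  c3: data parity 1, sent cp 1 → ok
Exactly one row (r3) and one column (c1) fail → the flipped bit is at their intersection.

row 3, column 1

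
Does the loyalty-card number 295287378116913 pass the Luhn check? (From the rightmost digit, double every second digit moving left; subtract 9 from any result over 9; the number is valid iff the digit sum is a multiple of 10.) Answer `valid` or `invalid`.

invalid

From the right, keep odd positions and double even positions (subtract 9 from any doubled value over 9):
  doubled (positions 2,4,...): 2 3 2 5 5 4 9 → sum 30
  kept (positions 1,3,...): 3 9 1 8 3 8 5 2 → sum 39
Total = 69.
69 mod 10 = 9, so the number is invalid.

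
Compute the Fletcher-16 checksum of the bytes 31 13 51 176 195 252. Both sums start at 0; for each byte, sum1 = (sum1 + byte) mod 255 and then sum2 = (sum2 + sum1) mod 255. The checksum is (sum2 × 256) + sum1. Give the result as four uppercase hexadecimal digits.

5FD0

Running sums (mod 255):
  after byte 0 (31): sum1=31, sum2=31
  after byte 1 (13): sum1=44, sum2=75
  after byte 2 (51): sum1=95, sum2=170
  after byte 3 (176): sum1=16, sum2=186
  after byte 4 (195): sum1=211, sum2=142
  after byte 5 (252): sum1=208, sum2=95
Checksum = sum2·256 + sum1 = 95·256 + 208 = 24528 = 0x5FD0.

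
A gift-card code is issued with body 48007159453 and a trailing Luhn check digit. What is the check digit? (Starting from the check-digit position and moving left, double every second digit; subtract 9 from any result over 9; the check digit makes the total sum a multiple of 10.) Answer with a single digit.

Partial digits right→left: 3 5 4 9 5 1 7 0 0 8 4
Double every second digit counting from the check-digit position (so the 1st, 3rd, 5th, ... of the partial from the right).
  doubled (with −9 where >9): 6 8 1 5 0 8 → sum 28
  kept as-is: 5 9 1 0 8 → sum 23
Total = 28 + 23 = 51.
Check digit = (10 − (51 mod 10)) mod 10 = 9.

9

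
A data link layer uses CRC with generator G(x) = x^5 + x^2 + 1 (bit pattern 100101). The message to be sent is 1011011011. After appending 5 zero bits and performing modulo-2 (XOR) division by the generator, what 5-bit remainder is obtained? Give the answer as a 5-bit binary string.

01100

Append 5 zeros: 101101101100000. Divide by 100101 (XOR where the leading bit is 1):
  pos 0: 101101 XOR 100101 = 001000
  pos 2: 100010 XOR 100101 = 000111
  pos 5: 111110 XOR 100101 = 011011
  pos 6: 110110 XOR 100101 = 010011
  pos 7: 100110 XOR 100101 = 000011
Remainder (last 5 bits) = 01100. This is the CRC / FCS.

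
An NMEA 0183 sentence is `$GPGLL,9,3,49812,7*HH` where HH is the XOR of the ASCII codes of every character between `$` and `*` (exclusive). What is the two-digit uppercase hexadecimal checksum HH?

5B

XOR the ASCII codes of the payload characters:
  'G' = 0x47 → acc = 0x47
  'P' = 0x50 → acc = 0x17
  'G' = 0x47 → acc = 0x50
  'L' = 0x4C → acc = 0x1C
  'L' = 0x4C → acc = 0x50
  ',' = 0x2C → acc = 0x7C
  '9' = 0x39 → acc = 0x45
  ',' = 0x2C → acc = 0x69
  '3' = 0x33 → acc = 0x5A
  ',' = 0x2C → acc = 0x76
  '4' = 0x34 → acc = 0x42
  '9' = 0x39 → acc = 0x7B
  '8' = 0x38 → acc = 0x43
  '1' = 0x31 → acc = 0x72
  '2' = 0x32 → acc = 0x40
  ',' = 0x2C → acc = 0x6C
  '7' = 0x37 → acc = 0x5B
Checksum = 0x5B.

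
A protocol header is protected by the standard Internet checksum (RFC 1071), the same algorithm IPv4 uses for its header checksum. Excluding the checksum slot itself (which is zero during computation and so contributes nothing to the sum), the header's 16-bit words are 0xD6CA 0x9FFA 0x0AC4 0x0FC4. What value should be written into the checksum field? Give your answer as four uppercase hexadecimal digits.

6EB2

One's-complement addition (fold any carry out of bit 15 back into bit 0):
  0xD6CA + 0x9FFA = 0x176C4 → wrap carry → 0x76C5
  0x76C5 + 0x0AC4 = 0x08189
  0x8189 + 0x0FC4 = 0x0914D
One's-complement sum = 0x914D.
Checksum = ~0x914D & 0xFFFF = 0x6EB2.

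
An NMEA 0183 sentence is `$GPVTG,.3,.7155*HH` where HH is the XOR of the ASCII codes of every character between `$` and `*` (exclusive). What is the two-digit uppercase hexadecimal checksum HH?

XOR the ASCII codes of the payload characters:
  'G' = 0x47 → acc = 0x47
  'P' = 0x50 → acc = 0x17
  'V' = 0x56 → acc = 0x41
  'T' = 0x54 → acc = 0x15
  'G' = 0x47 → acc = 0x52
  ',' = 0x2C → acc = 0x7E
  '.' = 0x2E → acc = 0x50
  '3' = 0x33 → acc = 0x63
  ',' = 0x2C → acc = 0x4F
  '.' = 0x2E → acc = 0x61
  '7' = 0x37 → acc = 0x56
  '1' = 0x31 → acc = 0x67
  '5' = 0x35 → acc = 0x52
  '5' = 0x35 → acc = 0x67
Checksum = 0x67.

67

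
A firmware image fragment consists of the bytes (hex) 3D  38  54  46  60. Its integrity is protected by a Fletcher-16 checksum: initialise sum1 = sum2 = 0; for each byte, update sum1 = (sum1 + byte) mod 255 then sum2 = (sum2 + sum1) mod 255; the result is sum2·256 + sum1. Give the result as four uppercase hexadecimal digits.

FC70

Running sums (mod 255):
  after byte 0 (3D): sum1=61, sum2=61
  after byte 1 (38): sum1=117, sum2=178
  after byte 2 (54): sum1=201, sum2=124
  after byte 3 (46): sum1=16, sum2=140
  after byte 4 (60): sum1=112, sum2=252
Checksum = sum2·256 + sum1 = 252·256 + 112 = 64624 = 0xFC70.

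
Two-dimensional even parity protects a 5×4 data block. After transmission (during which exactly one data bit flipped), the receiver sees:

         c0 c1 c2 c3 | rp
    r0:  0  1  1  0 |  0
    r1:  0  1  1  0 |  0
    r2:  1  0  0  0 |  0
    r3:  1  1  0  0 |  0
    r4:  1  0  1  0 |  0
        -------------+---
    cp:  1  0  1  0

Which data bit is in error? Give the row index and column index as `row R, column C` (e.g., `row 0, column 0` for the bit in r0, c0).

row 2, column 1

Recompute each row's even parity and compare to rp:
  r0: data parity 0, sent rp 0 → ok
  r1: data parity 0, sent rp 0 → ok
  r2: data parity 1, sent rp 0 → mismatch
  r3: data parity 0, sent rp 0 → ok
  r4: data parity 0, sent rp 0 → ok
Recompute each column's even parity and compare to cp:
  c0: data parity 1, sent cp 1 → ok
  c1: data parity 1, sent cp 0 → mismatch
  c2: data parity 1, sent cp 1 → ok
  c3: data parity 0, sent cp 0 → ok
Exactly one row (r2) and one column (c1) fail → the flipped bit is at their intersection.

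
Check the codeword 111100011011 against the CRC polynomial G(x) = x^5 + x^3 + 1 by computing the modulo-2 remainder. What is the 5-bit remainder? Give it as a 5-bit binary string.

00000

Modulo-2 division of 111100011011 by 101001:
  pos 0: 111100 XOR 101001 = 010101
  pos 1: 101010 XOR 101001 = 000011
  pos 5: 111101 XOR 101001 = 010100
  pos 6: 101001 XOR 101001 = 000000
Remainder = 00000 (zero — the frame passes the CRC check).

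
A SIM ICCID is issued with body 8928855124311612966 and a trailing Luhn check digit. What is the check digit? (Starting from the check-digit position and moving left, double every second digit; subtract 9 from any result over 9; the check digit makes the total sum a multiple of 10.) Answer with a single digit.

Partial digits right→left: 6 6 9 2 1 6 1 1 3 4 2 1 5 5 8 8 2 9 8
Double every second digit counting from the check-digit position (so the 1st, 3rd, 5th, ... of the partial from the right).
  doubled (with −9 where >9): 3 9 2 2 6 4 1 7 4 7 → sum 45
  kept as-is: 6 2 6 1 4 1 5 8 9 → sum 42
Total = 45 + 42 = 87.
Check digit = (10 − (87 mod 10)) mod 10 = 3.

3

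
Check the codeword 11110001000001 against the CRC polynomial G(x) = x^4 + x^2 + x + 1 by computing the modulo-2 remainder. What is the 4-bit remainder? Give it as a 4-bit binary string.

0000

Modulo-2 division of 11110001000001 by 10111:
  pos 0: 11110 XOR 10111 = 01001
  pos 1: 10010 XOR 10111 = 00101
  pos 3: 10101 XOR 10111 = 00010
  pos 6: 10000 XOR 10111 = 00111
  pos 8: 11100 XOR 10111 = 01011
  pos 9: 10111 XOR 10111 = 00000
Remainder = 0000 (zero — the frame passes the CRC check).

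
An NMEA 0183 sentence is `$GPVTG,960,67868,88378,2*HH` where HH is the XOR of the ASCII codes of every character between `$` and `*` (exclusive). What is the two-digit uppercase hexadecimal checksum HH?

54

XOR the ASCII codes of the payload characters:
  'G' = 0x47 → acc = 0x47
  'P' = 0x50 → acc = 0x17
  'V' = 0x56 → acc = 0x41
  'T' = 0x54 → acc = 0x15
  'G' = 0x47 → acc = 0x52
  ',' = 0x2C → acc = 0x7E
  '9' = 0x39 → acc = 0x47
  '6' = 0x36 → acc = 0x71
  '0' = 0x30 → acc = 0x41
  ',' = 0x2C → acc = 0x6D
  '6' = 0x36 → acc = 0x5B
  '7' = 0x37 → acc = 0x6C
  '8' = 0x38 → acc = 0x54
  '6' = 0x36 → acc = 0x62
  '8' = 0x38 → acc = 0x5A
  ',' = 0x2C → acc = 0x76
  '8' = 0x38 → acc = 0x4E
  '8' = 0x38 → acc = 0x76
  '3' = 0x33 → acc = 0x45
  '7' = 0x37 → acc = 0x72
  '8' = 0x38 → acc = 0x4A
  ',' = 0x2C → acc = 0x66
  '2' = 0x32 → acc = 0x54
Checksum = 0x54.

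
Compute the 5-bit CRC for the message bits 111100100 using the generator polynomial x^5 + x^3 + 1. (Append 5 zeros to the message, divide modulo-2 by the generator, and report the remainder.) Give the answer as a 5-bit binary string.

Append 5 zeros: 11110010000000. Divide by 101001 (XOR where the leading bit is 1):
  pos 0: 111100 XOR 101001 = 010101
  pos 1: 101011 XOR 101001 = 000010
  pos 5: 100000 XOR 101001 = 001001
  pos 7: 100100 XOR 101001 = 001101
Remainder (last 5 bits) = 11010. This is the CRC / FCS.

11010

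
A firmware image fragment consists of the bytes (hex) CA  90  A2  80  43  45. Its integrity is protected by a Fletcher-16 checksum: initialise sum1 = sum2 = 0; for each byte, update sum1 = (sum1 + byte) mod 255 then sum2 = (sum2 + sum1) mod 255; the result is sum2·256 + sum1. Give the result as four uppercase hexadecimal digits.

Running sums (mod 255):
  after byte 0 (CA): sum1=202, sum2=202
  after byte 1 (90): sum1=91, sum2=38
  after byte 2 (A2): sum1=253, sum2=36
  after byte 3 (80): sum1=126, sum2=162
  after byte 4 (43): sum1=193, sum2=100
  after byte 5 (45): sum1=7, sum2=107
Checksum = sum2·256 + sum1 = 107·256 + 7 = 27399 = 0x6B07.

6B07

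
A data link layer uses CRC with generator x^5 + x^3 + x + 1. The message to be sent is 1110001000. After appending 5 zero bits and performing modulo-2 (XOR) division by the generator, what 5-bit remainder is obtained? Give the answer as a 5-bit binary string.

Append 5 zeros: 111000100000000. Divide by 101011 (XOR where the leading bit is 1):
  pos 0: 111000 XOR 101011 = 010011
  pos 1: 100111 XOR 101011 = 001100
  pos 3: 110000 XOR 101011 = 011011
  pos 4: 110110 XOR 101011 = 011101
  pos 5: 111010 XOR 101011 = 010001
  pos 6: 100010 XOR 101011 = 001001
  pos 8: 100100 XOR 101011 = 001111
Remainder (last 5 bits) = 11110. This is the CRC / FCS.

11110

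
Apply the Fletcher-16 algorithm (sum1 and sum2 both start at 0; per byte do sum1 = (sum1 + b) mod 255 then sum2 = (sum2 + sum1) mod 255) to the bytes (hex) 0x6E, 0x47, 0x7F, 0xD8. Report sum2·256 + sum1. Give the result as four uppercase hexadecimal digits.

670E

Running sums (mod 255):
  after byte 0 (0x6E): sum1=110, sum2=110
  after byte 1 (0x47): sum1=181, sum2=36
  after byte 2 (0x7F): sum1=53, sum2=89
  after byte 3 (0xD8): sum1=14, sum2=103
Checksum = sum2·256 + sum1 = 103·256 + 14 = 26382 = 0x670E.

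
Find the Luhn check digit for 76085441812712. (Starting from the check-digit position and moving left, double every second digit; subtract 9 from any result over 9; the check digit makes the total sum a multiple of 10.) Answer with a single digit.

Partial digits right→left: 2 1 7 2 1 8 1 4 4 5 8 0 6 7
Double every second digit counting from the check-digit position (so the 1st, 3rd, 5th, ... of the partial from the right).
  doubled (with −9 where >9): 4 5 2 2 8 7 3 → sum 31
  kept as-is: 1 2 8 4 5 0 7 → sum 27
Total = 31 + 27 = 58.
Check digit = (10 − (58 mod 10)) mod 10 = 2.

2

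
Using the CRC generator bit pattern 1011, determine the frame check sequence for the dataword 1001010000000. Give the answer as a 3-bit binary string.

110

Append 3 zeros: 1001010000000000. Divide by 1011 (XOR where the leading bit is 1):
  pos 0: 1001 XOR 1011 = 0010
  pos 2: 1001 XOR 1011 = 0010
  pos 4: 1000 XOR 1011 = 0011
  pos 6: 1100 XOR 1011 = 0111
  pos 7: 1110 XOR 1011 = 0101
  pos 8: 1010 XOR 1011 = 0001
  pos 11: 1000 XOR 1011 = 0011
Remainder (last 3 bits) = 110. This is the CRC / FCS.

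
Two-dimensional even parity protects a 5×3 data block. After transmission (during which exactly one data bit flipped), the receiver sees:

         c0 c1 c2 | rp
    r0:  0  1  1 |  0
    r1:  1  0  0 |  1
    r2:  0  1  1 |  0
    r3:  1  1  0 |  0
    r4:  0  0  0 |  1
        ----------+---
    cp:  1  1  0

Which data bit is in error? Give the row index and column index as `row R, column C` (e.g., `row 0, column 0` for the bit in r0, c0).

row 4, column 0

Recompute each row's even parity and compare to rp:
  r0: data parity 0, sent rp 0 → ok
  r1: data parity 1, sent rp 1 → ok
  r2: data parity 0, sent rp 0 → ok
  r3: data parity 0, sent rp 0 → ok
  r4: data parity 0, sent rp 1 → mismatch
Recompute each column's even parity and compare to cp:
  c0: data parity 0, sent cp 1 → mismatch
  c1: data parity 1, sent cp 1 → ok
  c2: data parity 0, sent cp 0 → ok
Exactly one row (r4) and one column (c0) fail → the flipped bit is at their intersection.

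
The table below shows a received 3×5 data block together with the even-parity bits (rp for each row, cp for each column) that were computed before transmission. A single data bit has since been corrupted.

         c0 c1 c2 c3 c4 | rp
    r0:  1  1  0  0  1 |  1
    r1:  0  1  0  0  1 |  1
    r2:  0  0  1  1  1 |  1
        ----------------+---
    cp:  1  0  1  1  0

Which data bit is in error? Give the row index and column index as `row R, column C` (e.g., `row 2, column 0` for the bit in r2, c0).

Recompute each row's even parity and compare to rp:
  r0: data parity 1, sent rp 1 → ok
  r1: data parity 0, sent rp 1 → mismatch
  r2: data parity 1, sent rp 1 → ok
Recompute each column's even parity and compare to cp:
  c0: data parity 1, sent cp 1 → ok
  c1: data parity 0, sent cp 0 → ok
  c2: data parity 1, sent cp 1 → ok
  c3: data parity 1, sent cp 1 → ok
  c4: data parity 1, sent cp 0 → mismatch
Exactly one row (r1) and one column (c4) fail → the flipped bit is at their intersection.

row 1, column 4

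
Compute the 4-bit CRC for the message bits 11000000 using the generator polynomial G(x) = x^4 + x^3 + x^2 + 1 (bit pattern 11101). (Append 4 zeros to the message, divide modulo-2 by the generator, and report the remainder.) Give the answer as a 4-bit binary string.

Append 4 zeros: 110000000000. Divide by 11101 (XOR where the leading bit is 1):
  pos 0: 11000 XOR 11101 = 00101
  pos 2: 10100 XOR 11101 = 01001
  pos 3: 10010 XOR 11101 = 01111
  pos 4: 11110 XOR 11101 = 00011
  pos 7: 11000 XOR 11101 = 00101
Remainder (last 4 bits) = 0101. This is the CRC / FCS.

0101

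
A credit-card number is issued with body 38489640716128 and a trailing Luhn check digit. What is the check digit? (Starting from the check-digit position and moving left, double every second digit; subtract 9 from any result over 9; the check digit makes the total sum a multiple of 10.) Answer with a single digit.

Partial digits right→left: 8 2 1 6 1 7 0 4 6 9 8 4 8 3
Double every second digit counting from the check-digit position (so the 1st, 3rd, 5th, ... of the partial from the right).
  doubled (with −9 where >9): 7 2 2 0 3 7 7 → sum 28
  kept as-is: 2 6 7 4 9 4 3 → sum 35
Total = 28 + 35 = 63.
Check digit = (10 − (63 mod 10)) mod 10 = 7.

7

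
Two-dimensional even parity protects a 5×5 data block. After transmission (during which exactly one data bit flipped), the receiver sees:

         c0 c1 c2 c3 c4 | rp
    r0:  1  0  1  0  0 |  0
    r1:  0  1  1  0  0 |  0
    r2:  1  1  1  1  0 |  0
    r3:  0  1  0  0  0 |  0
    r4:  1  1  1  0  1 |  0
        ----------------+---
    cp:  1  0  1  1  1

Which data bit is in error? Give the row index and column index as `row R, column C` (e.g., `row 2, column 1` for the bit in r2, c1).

row 3, column 2

Recompute each row's even parity and compare to rp:
  r0: data parity 0, sent rp 0 → ok
  r1: data parity 0, sent rp 0 → ok
  r2: data parity 0, sent rp 0 → ok
  r3: data parity 1, sent rp 0 → mismatch
  r4: data parity 0, sent rp 0 → ok
Recompute each column's even parity and compare to cp:
  c0: data parity 1, sent cp 1 → ok
  c1: data parity 0, sent cp 0 → ok
  c2: data parity 0, sent cp 1 → mismatch
  c3: data parity 1, sent cp 1 → ok
  c4: data parity 1, sent cp 1 → ok
Exactly one row (r3) and one column (c2) fail → the flipped bit is at their intersection.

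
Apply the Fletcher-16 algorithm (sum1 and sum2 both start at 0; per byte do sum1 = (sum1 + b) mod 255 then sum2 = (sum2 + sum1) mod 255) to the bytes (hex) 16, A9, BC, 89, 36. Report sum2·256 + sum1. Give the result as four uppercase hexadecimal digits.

943C

Running sums (mod 255):
  after byte 0 (16): sum1=22, sum2=22
  after byte 1 (A9): sum1=191, sum2=213
  after byte 2 (BC): sum1=124, sum2=82
  after byte 3 (89): sum1=6, sum2=88
  after byte 4 (36): sum1=60, sum2=148
Checksum = sum2·256 + sum1 = 148·256 + 60 = 37948 = 0x943C.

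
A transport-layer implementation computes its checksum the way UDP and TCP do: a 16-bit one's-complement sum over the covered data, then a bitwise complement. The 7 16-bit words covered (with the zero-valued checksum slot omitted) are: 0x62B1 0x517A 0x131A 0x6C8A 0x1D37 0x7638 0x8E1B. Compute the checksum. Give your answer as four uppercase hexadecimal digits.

One's-complement addition (fold any carry out of bit 15 back into bit 0):
  0x62B1 + 0x517A = 0x0B42B
  0xB42B + 0x131A = 0x0C745
  0xC745 + 0x6C8A = 0x133CF → wrap carry → 0x33D0
  0x33D0 + 0x1D37 = 0x05107
  0x5107 + 0x7638 = 0x0C73F
  0xC73F + 0x8E1B = 0x1555A → wrap carry → 0x555B
One's-complement sum = 0x555B.
Checksum = ~0x555B & 0xFFFF = 0xAAA4.

AAA4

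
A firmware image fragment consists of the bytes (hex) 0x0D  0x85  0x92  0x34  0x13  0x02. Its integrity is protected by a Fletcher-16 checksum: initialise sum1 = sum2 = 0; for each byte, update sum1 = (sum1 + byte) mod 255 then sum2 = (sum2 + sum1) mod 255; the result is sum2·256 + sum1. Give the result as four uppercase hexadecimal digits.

Running sums (mod 255):
  after byte 0 (0x0D): sum1=13, sum2=13
  after byte 1 (0x85): sum1=146, sum2=159
  after byte 2 (0x92): sum1=37, sum2=196
  after byte 3 (0x34): sum1=89, sum2=30
  after byte 4 (0x13): sum1=108, sum2=138
  after byte 5 (0x02): sum1=110, sum2=248
Checksum = sum2·256 + sum1 = 248·256 + 110 = 63598 = 0xF86E.

F86E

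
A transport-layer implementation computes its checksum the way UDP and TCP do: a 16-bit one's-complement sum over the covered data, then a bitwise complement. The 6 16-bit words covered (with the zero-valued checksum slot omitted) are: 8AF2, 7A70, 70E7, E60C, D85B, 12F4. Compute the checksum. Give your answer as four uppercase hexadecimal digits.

One's-complement addition (fold any carry out of bit 15 back into bit 0):
  0x8AF2 + 0x7A70 = 0x10562 → wrap carry → 0x0563
  0x0563 + 0x70E7 = 0x0764A
  0x764A + 0xE60C = 0x15C56 → wrap carry → 0x5C57
  0x5C57 + 0xD85B = 0x134B2 → wrap carry → 0x34B3
  0x34B3 + 0x12F4 = 0x047A7
One's-complement sum = 0x47A7.
Checksum = ~0x47A7 & 0xFFFF = 0xB858.

B858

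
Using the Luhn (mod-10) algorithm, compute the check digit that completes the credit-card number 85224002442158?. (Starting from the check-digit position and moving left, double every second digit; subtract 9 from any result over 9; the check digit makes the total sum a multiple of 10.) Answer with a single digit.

Partial digits right→left: 8 5 1 2 4 4 2 0 0 4 2 2 5 8
Double every second digit counting from the check-digit position (so the 1st, 3rd, 5th, ... of the partial from the right).
  doubled (with −9 where >9): 7 2 8 4 0 4 1 → sum 26
  kept as-is: 5 2 4 0 4 2 8 → sum 25
Total = 26 + 25 = 51.
Check digit = (10 − (51 mod 10)) mod 10 = 9.

9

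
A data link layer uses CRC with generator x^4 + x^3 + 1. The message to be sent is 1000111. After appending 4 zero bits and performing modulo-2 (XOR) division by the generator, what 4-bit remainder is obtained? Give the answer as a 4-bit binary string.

Append 4 zeros: 10001110000. Divide by 11001 (XOR where the leading bit is 1):
  pos 0: 10001 XOR 11001 = 01000
  pos 1: 10001 XOR 11001 = 01000
  pos 2: 10001 XOR 11001 = 01000
  pos 3: 10000 XOR 11001 = 01001
  pos 4: 10010 XOR 11001 = 01011
  pos 5: 10110 XOR 11001 = 01111
  pos 6: 11110 XOR 11001 = 00111
Remainder (last 4 bits) = 0111. This is the CRC / FCS.

0111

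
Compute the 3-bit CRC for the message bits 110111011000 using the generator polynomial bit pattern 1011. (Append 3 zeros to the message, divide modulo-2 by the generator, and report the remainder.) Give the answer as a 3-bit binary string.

Append 3 zeros: 110111011000000. Divide by 1011 (XOR where the leading bit is 1):
  pos 0: 1101 XOR 1011 = 0110
  pos 1: 1101 XOR 1011 = 0110
  pos 2: 1101 XOR 1011 = 0110
  pos 3: 1100 XOR 1011 = 0111
  pos 4: 1111 XOR 1011 = 0100
  pos 5: 1001 XOR 1011 = 0010
  pos 7: 1000 XOR 1011 = 0011
  pos 9: 1100 XOR 1011 = 0111
  pos 10: 1110 XOR 1011 = 0101
  pos 11: 1010 XOR 1011 = 0001
Remainder (last 3 bits) = 001. This is the CRC / FCS.

001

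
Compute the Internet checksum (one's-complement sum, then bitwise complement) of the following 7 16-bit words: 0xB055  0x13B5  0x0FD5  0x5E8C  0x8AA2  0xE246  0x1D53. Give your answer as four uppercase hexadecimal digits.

4357

One's-complement addition (fold any carry out of bit 15 back into bit 0):
  0xB055 + 0x13B5 = 0x0C40A
  0xC40A + 0x0FD5 = 0x0D3DF
  0xD3DF + 0x5E8C = 0x1326B → wrap carry → 0x326C
  0x326C + 0x8AA2 = 0x0BD0E
  0xBD0E + 0xE246 = 0x19F54 → wrap carry → 0x9F55
  0x9F55 + 0x1D53 = 0x0BCA8
One's-complement sum = 0xBCA8.
Checksum = ~0xBCA8 & 0xFFFF = 0x4357.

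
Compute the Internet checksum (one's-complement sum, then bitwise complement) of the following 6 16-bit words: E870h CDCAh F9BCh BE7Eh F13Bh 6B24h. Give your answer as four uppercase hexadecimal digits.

One's-complement addition (fold any carry out of bit 15 back into bit 0):
  0xE870 + 0xCDCA = 0x1B63A → wrap carry → 0xB63B
  0xB63B + 0xF9BC = 0x1AFF7 → wrap carry → 0xAFF8
  0xAFF8 + 0xBE7E = 0x16E76 → wrap carry → 0x6E77
  0x6E77 + 0xF13B = 0x15FB2 → wrap carry → 0x5FB3
  0x5FB3 + 0x6B24 = 0x0CAD7
One's-complement sum = 0xCAD7.
Checksum = ~0xCAD7 & 0xFFFF = 0x3528.

3528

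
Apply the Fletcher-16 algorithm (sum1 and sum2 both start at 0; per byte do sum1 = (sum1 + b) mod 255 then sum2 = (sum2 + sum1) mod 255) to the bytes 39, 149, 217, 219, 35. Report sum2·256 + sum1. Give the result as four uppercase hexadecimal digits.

8295

Running sums (mod 255):
  after byte 0 (39): sum1=39, sum2=39
  after byte 1 (149): sum1=188, sum2=227
  after byte 2 (217): sum1=150, sum2=122
  after byte 3 (219): sum1=114, sum2=236
  after byte 4 (35): sum1=149, sum2=130
Checksum = sum2·256 + sum1 = 130·256 + 149 = 33429 = 0x8295.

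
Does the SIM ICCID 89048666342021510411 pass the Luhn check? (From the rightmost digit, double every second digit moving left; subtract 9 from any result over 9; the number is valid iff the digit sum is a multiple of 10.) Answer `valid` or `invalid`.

valid

From the right, keep odd positions and double even positions (subtract 9 from any doubled value over 9):
  doubled (positions 2,4,...): 2 0 1 4 4 6 3 7 0 7 → sum 34
  kept (positions 1,3,...): 1 4 1 1 0 4 6 6 4 9 → sum 36
Total = 70.
70 mod 10 = 0, so the number is valid.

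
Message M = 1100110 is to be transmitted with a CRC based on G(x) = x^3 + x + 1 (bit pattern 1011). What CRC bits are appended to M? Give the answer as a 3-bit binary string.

Append 3 zeros: 1100110000. Divide by 1011 (XOR where the leading bit is 1):
  pos 0: 1100 XOR 1011 = 0111
  pos 1: 1111 XOR 1011 = 0100
  pos 2: 1001 XOR 1011 = 0010
  pos 4: 1000 XOR 1011 = 0011
  pos 6: 1100 XOR 1011 = 0111
Remainder (last 3 bits) = 111. This is the CRC / FCS.

111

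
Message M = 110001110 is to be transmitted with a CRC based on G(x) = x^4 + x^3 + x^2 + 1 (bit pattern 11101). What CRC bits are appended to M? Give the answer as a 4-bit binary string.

0010

Append 4 zeros: 1100011100000. Divide by 11101 (XOR where the leading bit is 1):
  pos 0: 11000 XOR 11101 = 00101
  pos 2: 10111 XOR 11101 = 01010
  pos 3: 10101 XOR 11101 = 01000
  pos 4: 10000 XOR 11101 = 01101
  pos 5: 11010 XOR 11101 = 00111
  pos 7: 11100 XOR 11101 = 00001
Remainder (last 4 bits) = 0010. This is the CRC / FCS.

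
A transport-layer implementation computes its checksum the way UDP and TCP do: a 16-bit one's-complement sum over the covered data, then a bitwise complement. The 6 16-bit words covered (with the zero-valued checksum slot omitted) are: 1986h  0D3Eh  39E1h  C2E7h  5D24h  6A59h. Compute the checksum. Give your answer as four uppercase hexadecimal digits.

One's-complement addition (fold any carry out of bit 15 back into bit 0):
  0x1986 + 0x0D3E = 0x026C4
  0x26C4 + 0x39E1 = 0x060A5
  0x60A5 + 0xC2E7 = 0x1238C → wrap carry → 0x238D
  0x238D + 0x5D24 = 0x080B1
  0x80B1 + 0x6A59 = 0x0EB0A
One's-complement sum = 0xEB0A.
Checksum = ~0xEB0A & 0xFFFF = 0x14F5.

14F5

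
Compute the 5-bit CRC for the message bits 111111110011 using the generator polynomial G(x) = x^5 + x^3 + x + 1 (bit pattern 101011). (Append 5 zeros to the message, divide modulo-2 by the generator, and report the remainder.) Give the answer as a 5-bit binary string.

01100

Append 5 zeros: 11111111001100000. Divide by 101011 (XOR where the leading bit is 1):
  pos 0: 111111 XOR 101011 = 010100
  pos 1: 101001 XOR 101011 = 000010
  pos 5: 101001 XOR 101011 = 000010
  pos 9: 101000 XOR 101011 = 000011
Remainder (last 5 bits) = 01100. This is the CRC / FCS.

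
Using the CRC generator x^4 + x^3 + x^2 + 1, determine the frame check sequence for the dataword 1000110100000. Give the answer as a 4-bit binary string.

Append 4 zeros: 10001101000000000. Divide by 11101 (XOR where the leading bit is 1):
  pos 0: 10001 XOR 11101 = 01100
  pos 1: 11001 XOR 11101 = 00100
  pos 3: 10001 XOR 11101 = 01100
  pos 4: 11000 XOR 11101 = 00101
  pos 6: 10100 XOR 11101 = 01001
  pos 7: 10010 XOR 11101 = 01111
  pos 8: 11110 XOR 11101 = 00011
  pos 11: 11000 XOR 11101 = 00101
Remainder (last 4 bits) = 1010. This is the CRC / FCS.

1010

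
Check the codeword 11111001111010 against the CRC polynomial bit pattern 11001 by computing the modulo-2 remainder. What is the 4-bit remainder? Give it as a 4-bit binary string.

0000

Modulo-2 division of 11111001111010 by 11001:
  pos 0: 11111 XOR 11001 = 00110
  pos 2: 11000 XOR 11001 = 00001
  pos 6: 11111 XOR 11001 = 00110
  pos 8: 11001 XOR 11001 = 00000
Remainder = 0000 (zero — the frame passes the CRC check).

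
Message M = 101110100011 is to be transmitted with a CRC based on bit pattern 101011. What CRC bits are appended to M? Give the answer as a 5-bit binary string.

11100

Append 5 zeros: 10111010001100000. Divide by 101011 (XOR where the leading bit is 1):
  pos 0: 101110 XOR 101011 = 000101
  pos 3: 101100 XOR 101011 = 000111
  pos 6: 111011 XOR 101011 = 010000
  pos 7: 100000 XOR 101011 = 001011
  pos 9: 101100 XOR 101011 = 000111
Remainder (last 5 bits) = 11100. This is the CRC / FCS.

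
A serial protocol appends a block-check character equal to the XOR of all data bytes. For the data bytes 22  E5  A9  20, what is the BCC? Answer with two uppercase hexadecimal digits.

4E

XOR the bytes together:
  start with 0x22
  0x22 ⊕ 0xE5 = 0xC7
  0xC7 ⊕ 0xA9 = 0x6E
  0x6E ⊕ 0x20 = 0x4E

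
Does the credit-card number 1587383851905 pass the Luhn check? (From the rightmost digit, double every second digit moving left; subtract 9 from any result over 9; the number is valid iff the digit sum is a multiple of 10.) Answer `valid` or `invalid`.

From the right, keep odd positions and double even positions (subtract 9 from any doubled value over 9):
  doubled (positions 2,4,...): 0 2 7 7 5 1 → sum 22
  kept (positions 1,3,...): 5 9 5 3 3 8 1 → sum 34
Total = 56.
56 mod 10 = 6, so the number is invalid.

invalid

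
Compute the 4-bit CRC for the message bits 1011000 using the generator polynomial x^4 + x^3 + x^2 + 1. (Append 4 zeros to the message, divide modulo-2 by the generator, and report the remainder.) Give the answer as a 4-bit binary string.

1011

Append 4 zeros: 10110000000. Divide by 11101 (XOR where the leading bit is 1):
  pos 0: 10110 XOR 11101 = 01011
  pos 1: 10110 XOR 11101 = 01011
  pos 2: 10110 XOR 11101 = 01011
  pos 3: 10110 XOR 11101 = 01011
  pos 4: 10110 XOR 11101 = 01011
  pos 5: 10110 XOR 11101 = 01011
  pos 6: 10110 XOR 11101 = 01011
Remainder (last 4 bits) = 1011. This is the CRC / FCS.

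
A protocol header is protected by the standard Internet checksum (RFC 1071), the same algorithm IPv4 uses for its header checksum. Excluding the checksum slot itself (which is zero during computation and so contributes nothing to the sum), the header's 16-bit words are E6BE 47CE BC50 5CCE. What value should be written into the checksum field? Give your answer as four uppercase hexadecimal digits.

One's-complement addition (fold any carry out of bit 15 back into bit 0):
  0xE6BE + 0x47CE = 0x12E8C → wrap carry → 0x2E8D
  0x2E8D + 0xBC50 = 0x0EADD
  0xEADD + 0x5CCE = 0x147AB → wrap carry → 0x47AC
One's-complement sum = 0x47AC.
Checksum = ~0x47AC & 0xFFFF = 0xB853.

B853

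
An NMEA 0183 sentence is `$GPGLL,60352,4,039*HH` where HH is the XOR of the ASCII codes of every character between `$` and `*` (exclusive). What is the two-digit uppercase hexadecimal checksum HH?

40

XOR the ASCII codes of the payload characters:
  'G' = 0x47 → acc = 0x47
  'P' = 0x50 → acc = 0x17
  'G' = 0x47 → acc = 0x50
  'L' = 0x4C → acc = 0x1C
  'L' = 0x4C → acc = 0x50
  ',' = 0x2C → acc = 0x7C
  '6' = 0x36 → acc = 0x4A
  '0' = 0x30 → acc = 0x7A
  '3' = 0x33 → acc = 0x49
  '5' = 0x35 → acc = 0x7C
  '2' = 0x32 → acc = 0x4E
  ',' = 0x2C → acc = 0x62
  '4' = 0x34 → acc = 0x56
  ',' = 0x2C → acc = 0x7A
  '0' = 0x30 → acc = 0x4A
  '3' = 0x33 → acc = 0x79
  '9' = 0x39 → acc = 0x40
Checksum = 0x40.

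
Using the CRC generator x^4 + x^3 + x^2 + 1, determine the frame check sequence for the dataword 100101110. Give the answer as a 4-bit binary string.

1011

Append 4 zeros: 1001011100000. Divide by 11101 (XOR where the leading bit is 1):
  pos 0: 10010 XOR 11101 = 01111
  pos 1: 11111 XOR 11101 = 00010
  pos 4: 10110 XOR 11101 = 01011
  pos 5: 10110 XOR 11101 = 01011
  pos 6: 10110 XOR 11101 = 01011
  pos 7: 10110 XOR 11101 = 01011
  pos 8: 10110 XOR 11101 = 01011
Remainder (last 4 bits) = 1011. This is the CRC / FCS.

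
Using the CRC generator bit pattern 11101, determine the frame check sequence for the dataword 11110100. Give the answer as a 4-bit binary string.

Append 4 zeros: 111101000000. Divide by 11101 (XOR where the leading bit is 1):
  pos 0: 11110 XOR 11101 = 00011
  pos 3: 11100 XOR 11101 = 00001
  pos 7: 10000 XOR 11101 = 01101
Remainder (last 4 bits) = 1101. This is the CRC / FCS.

1101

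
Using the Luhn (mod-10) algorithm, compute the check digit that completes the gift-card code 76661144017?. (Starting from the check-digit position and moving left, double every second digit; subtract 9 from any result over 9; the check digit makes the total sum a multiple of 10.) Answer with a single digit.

Partial digits right→left: 7 1 0 4 4 1 1 6 6 6 7
Double every second digit counting from the check-digit position (so the 1st, 3rd, 5th, ... of the partial from the right).
  doubled (with −9 where >9): 5 0 8 2 3 5 → sum 23
  kept as-is: 1 4 1 6 6 → sum 18
Total = 23 + 18 = 41.
Check digit = (10 − (41 mod 10)) mod 10 = 9.

9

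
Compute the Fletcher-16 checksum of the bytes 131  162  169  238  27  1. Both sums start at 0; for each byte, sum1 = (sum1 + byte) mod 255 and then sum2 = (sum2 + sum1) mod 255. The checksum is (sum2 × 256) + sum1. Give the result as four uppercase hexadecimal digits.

Running sums (mod 255):
  after byte 0 (131): sum1=131, sum2=131
  after byte 1 (162): sum1=38, sum2=169
  after byte 2 (169): sum1=207, sum2=121
  after byte 3 (238): sum1=190, sum2=56
  after byte 4 (27): sum1=217, sum2=18
  after byte 5 (1): sum1=218, sum2=236
Checksum = sum2·256 + sum1 = 236·256 + 218 = 60634 = 0xECDA.

ECDA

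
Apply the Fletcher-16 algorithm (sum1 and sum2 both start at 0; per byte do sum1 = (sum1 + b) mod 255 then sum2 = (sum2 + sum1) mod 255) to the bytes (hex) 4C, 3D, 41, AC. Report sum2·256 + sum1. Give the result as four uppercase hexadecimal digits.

Running sums (mod 255):
  after byte 0 (4C): sum1=76, sum2=76
  after byte 1 (3D): sum1=137, sum2=213
  after byte 2 (41): sum1=202, sum2=160
  after byte 3 (AC): sum1=119, sum2=24
Checksum = sum2·256 + sum1 = 24·256 + 119 = 6263 = 0x1877.

1877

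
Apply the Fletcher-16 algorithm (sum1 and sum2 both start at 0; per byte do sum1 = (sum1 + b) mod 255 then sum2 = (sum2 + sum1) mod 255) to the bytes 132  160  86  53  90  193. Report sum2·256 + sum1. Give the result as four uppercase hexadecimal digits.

ADCC

Running sums (mod 255):
  after byte 0 (132): sum1=132, sum2=132
  after byte 1 (160): sum1=37, sum2=169
  after byte 2 (86): sum1=123, sum2=37
  after byte 3 (53): sum1=176, sum2=213
  after byte 4 (90): sum1=11, sum2=224
  after byte 5 (193): sum1=204, sum2=173
Checksum = sum2·256 + sum1 = 173·256 + 204 = 44492 = 0xADCC.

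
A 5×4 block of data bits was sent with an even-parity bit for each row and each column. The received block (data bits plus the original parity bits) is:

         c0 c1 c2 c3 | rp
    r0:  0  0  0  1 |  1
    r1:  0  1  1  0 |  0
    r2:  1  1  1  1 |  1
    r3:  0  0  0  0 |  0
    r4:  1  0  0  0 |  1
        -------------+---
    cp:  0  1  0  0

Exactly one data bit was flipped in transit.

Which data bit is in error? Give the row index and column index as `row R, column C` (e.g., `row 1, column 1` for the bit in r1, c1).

row 2, column 1

Recompute each row's even parity and compare to rp:
  r0: data parity 1, sent rp 1 → ok
  r1: data parity 0, sent rp 0 → ok
  r2: data parity 0, sent rp 1 → mismatch
  r3: data parity 0, sent rp 0 → ok
  r4: data parity 1, sent rp 1 → ok
Recompute each column's even parity and compare to cp:
  c0: data parity 0, sent cp 0 → ok
  c1: data parity 0, sent cp 1 → mismatch
  c2: data parity 0, sent cp 0 → ok
  c3: data parity 0, sent cp 0 → ok
Exactly one row (r2) and one column (c1) fail → the flipped bit is at their intersection.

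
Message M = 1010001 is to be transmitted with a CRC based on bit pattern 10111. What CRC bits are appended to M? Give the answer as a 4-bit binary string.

1101

Append 4 zeros: 10100010000. Divide by 10111 (XOR where the leading bit is 1):
  pos 0: 10100 XOR 10111 = 00011
  pos 3: 11010 XOR 10111 = 01101
  pos 4: 11010 XOR 10111 = 01101
  pos 5: 11010 XOR 10111 = 01101
  pos 6: 11010 XOR 10111 = 01101
Remainder (last 4 bits) = 1101. This is the CRC / FCS.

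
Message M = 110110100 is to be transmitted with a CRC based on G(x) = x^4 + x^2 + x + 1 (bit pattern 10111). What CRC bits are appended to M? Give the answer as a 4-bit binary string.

0100

Append 4 zeros: 1101101000000. Divide by 10111 (XOR where the leading bit is 1):
  pos 0: 11011 XOR 10111 = 01100
  pos 1: 11000 XOR 10111 = 01111
  pos 2: 11111 XOR 10111 = 01000
  pos 3: 10000 XOR 10111 = 00111
  pos 5: 11100 XOR 10111 = 01011
  pos 6: 10110 XOR 10111 = 00001
Remainder (last 4 bits) = 0100. This is the CRC / FCS.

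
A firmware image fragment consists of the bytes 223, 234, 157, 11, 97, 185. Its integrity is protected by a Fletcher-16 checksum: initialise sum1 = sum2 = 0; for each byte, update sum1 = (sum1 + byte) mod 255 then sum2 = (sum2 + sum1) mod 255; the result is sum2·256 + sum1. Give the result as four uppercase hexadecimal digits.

Running sums (mod 255):
  after byte 0 (223): sum1=223, sum2=223
  after byte 1 (234): sum1=202, sum2=170
  after byte 2 (157): sum1=104, sum2=19
  after byte 3 (11): sum1=115, sum2=134
  after byte 4 (97): sum1=212, sum2=91
  after byte 5 (185): sum1=142, sum2=233
Checksum = sum2·256 + sum1 = 233·256 + 142 = 59790 = 0xE98E.

E98E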